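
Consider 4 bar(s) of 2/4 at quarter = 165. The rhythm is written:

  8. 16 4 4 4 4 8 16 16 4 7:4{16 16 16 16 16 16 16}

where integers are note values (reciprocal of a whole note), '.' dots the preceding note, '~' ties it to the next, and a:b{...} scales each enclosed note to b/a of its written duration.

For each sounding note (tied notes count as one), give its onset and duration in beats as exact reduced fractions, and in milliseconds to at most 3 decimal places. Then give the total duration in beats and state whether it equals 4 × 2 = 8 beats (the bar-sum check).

1) 0.0ms=0b +272.727ms=3/4b
2) 272.727ms=3/4b +90.909ms=1/4b
3) 363.636ms=1b +363.636ms=1b
4) 727.273ms=2b +363.636ms=1b
5) 1090.909ms=3b +363.636ms=1b
6) 1454.545ms=4b +363.636ms=1b
7) 1818.182ms=5b +181.818ms=1/2b
8) 2000.0ms=11/2b +90.909ms=1/4b
9) 2090.909ms=23/4b +90.909ms=1/4b
10) 2181.818ms=6b +363.636ms=1b
11) 2545.455ms=7b +51.948ms=1/7b
12) 2597.403ms=50/7b +51.948ms=1/7b
13) 2649.351ms=51/7b +51.948ms=1/7b
14) 2701.299ms=52/7b +51.948ms=1/7b
15) 2753.247ms=53/7b +51.948ms=1/7b
16) 2805.195ms=54/7b +51.948ms=1/7b
17) 2857.143ms=55/7b +51.948ms=1/7b
Σ=8b of 8 (165bpm 2/4) — PASS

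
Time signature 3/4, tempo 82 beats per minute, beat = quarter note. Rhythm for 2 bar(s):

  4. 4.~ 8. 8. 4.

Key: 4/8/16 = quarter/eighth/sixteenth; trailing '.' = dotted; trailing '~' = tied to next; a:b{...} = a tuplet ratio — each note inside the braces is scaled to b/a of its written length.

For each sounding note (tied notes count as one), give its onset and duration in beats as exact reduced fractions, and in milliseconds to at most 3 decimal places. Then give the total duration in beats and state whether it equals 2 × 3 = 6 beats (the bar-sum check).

1) 0.0ms=0b +1097.561ms=3/2b
2) 1097.561ms=3/2b +1646.341ms=9/4b
3) 2743.902ms=15/4b +548.78ms=3/4b
4) 3292.683ms=9/2b +1097.561ms=3/2b
Σ=6b of 6 (82bpm 3/4) — PASS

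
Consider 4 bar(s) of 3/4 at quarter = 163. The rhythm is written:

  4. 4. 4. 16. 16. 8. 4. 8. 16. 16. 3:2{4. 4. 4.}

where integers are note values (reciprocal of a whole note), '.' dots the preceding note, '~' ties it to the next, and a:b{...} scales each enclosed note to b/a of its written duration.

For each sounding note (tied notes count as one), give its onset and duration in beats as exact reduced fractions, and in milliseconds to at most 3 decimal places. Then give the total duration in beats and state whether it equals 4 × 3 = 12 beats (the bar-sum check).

1) 0.0ms=0b +552.147ms=3/2b
2) 552.147ms=3/2b +552.147ms=3/2b
3) 1104.294ms=3b +552.147ms=3/2b
4) 1656.442ms=9/2b +138.037ms=3/8b
5) 1794.479ms=39/8b +138.037ms=3/8b
6) 1932.515ms=21/4b +276.074ms=3/4b
7) 2208.589ms=6b +552.147ms=3/2b
8) 2760.736ms=15/2b +276.074ms=3/4b
9) 3036.81ms=33/4b +138.037ms=3/8b
10) 3174.847ms=69/8b +138.037ms=3/8b
11) 3312.883ms=9b +368.098ms=1b
12) 3680.982ms=10b +368.098ms=1b
13) 4049.08ms=11b +368.098ms=1b
Σ=12b of 12 (163bpm 3/4) — PASS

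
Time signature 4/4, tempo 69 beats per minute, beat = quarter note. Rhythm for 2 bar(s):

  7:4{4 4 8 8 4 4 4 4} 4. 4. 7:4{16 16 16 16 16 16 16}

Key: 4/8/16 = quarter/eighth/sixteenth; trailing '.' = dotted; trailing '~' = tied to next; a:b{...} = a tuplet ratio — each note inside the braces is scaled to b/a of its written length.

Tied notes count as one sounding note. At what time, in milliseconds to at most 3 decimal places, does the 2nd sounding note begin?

1. 0.0ms @ 0 + 496.894ms (4/7)
2. 496.894ms @ 4/7 + 496.894ms (4/7)
3. 993.789ms @ 8/7 + 248.447ms (2/7)
4. 1242.236ms @ 10/7 + 248.447ms (2/7)
5. 1490.683ms @ 12/7 + 496.894ms (4/7)
6. 1987.578ms @ 16/7 + 496.894ms (4/7)
7. 2484.472ms @ 20/7 + 496.894ms (4/7)
8. 2981.366ms @ 24/7 + 496.894ms (4/7)
9. 3478.261ms @ 4 + 1304.348ms (3/2)
10. 4782.609ms @ 11/2 + 1304.348ms (3/2)
11. 6086.957ms @ 7 + 124.224ms (1/7)
12. 6211.18ms @ 50/7 + 124.224ms (1/7)
13. 6335.404ms @ 51/7 + 124.224ms (1/7)
14. 6459.627ms @ 52/7 + 124.224ms (1/7)
15. 6583.851ms @ 53/7 + 124.224ms (1/7)
16. 6708.075ms @ 54/7 + 124.224ms (1/7)
17. 6832.298ms @ 55/7 + 124.224ms (1/7)

note 2 onset = 4/7b = 496.894ms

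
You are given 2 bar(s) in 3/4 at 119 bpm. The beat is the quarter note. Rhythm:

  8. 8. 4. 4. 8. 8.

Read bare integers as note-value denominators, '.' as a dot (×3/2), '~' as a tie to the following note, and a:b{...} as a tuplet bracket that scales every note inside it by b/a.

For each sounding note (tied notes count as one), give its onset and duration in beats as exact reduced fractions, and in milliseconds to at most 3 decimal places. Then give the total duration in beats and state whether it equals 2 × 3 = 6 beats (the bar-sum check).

1) 0.0ms=0b +378.151ms=3/4b
2) 378.151ms=3/4b +378.151ms=3/4b
3) 756.303ms=3/2b +756.303ms=3/2b
4) 1512.605ms=3b +756.303ms=3/2b
5) 2268.908ms=9/2b +378.151ms=3/4b
6) 2647.059ms=21/4b +378.151ms=3/4b
Σ=6b of 6 (119bpm 3/4) — PASS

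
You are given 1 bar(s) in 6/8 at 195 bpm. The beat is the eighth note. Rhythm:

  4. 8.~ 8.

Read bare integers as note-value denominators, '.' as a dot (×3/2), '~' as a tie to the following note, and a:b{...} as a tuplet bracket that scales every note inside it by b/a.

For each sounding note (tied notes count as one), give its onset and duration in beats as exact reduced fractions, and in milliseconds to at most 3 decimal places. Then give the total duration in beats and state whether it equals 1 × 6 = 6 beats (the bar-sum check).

1) 0.0ms=0b +923.077ms=3b
2) 923.077ms=3b +923.077ms=3b
Σ=6b of 6 (195bpm 6/8) — PASS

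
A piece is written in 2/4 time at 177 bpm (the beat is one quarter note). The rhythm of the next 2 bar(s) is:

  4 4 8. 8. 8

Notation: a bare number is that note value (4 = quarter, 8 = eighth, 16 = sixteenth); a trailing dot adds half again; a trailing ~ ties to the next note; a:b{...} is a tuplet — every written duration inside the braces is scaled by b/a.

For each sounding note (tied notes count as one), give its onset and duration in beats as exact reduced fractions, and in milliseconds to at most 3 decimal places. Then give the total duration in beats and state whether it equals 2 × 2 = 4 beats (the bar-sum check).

1) 0.0ms=0b +338.983ms=1b
2) 338.983ms=1b +338.983ms=1b
3) 677.966ms=2b +254.237ms=3/4b
4) 932.203ms=11/4b +254.237ms=3/4b
5) 1186.441ms=7/2b +169.492ms=1/2b
Σ=4b of 4 (177bpm 2/4) — PASS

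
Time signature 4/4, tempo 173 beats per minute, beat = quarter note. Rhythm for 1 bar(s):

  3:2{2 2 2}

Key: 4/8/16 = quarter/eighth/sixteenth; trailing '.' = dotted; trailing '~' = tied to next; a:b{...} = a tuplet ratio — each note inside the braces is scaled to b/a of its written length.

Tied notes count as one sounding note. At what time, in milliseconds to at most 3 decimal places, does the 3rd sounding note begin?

note 3 onset = 8/3b = 924.855ms

1. 0.0ms @ 0 + 462.428ms (4/3)
2. 462.428ms @ 4/3 + 462.428ms (4/3)
3. 924.855ms @ 8/3 + 462.428ms (4/3)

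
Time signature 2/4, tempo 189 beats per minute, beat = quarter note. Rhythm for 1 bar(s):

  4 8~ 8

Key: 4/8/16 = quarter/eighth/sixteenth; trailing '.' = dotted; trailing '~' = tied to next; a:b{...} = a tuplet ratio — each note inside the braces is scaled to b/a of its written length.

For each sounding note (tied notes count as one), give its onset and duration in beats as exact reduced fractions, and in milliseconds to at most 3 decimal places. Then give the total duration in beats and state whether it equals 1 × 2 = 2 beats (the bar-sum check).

1) 0.0ms=0b +317.46ms=1b
2) 317.46ms=1b +317.46ms=1b
Σ=2b of 2 (189bpm 2/4) — PASS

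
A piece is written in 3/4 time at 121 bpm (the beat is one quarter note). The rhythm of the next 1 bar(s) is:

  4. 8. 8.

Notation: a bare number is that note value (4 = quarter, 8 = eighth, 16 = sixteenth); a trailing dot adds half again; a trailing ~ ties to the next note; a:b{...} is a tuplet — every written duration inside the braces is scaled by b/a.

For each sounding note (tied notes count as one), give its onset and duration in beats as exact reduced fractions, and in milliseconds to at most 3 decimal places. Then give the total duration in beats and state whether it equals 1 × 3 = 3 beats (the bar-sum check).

1) 0.0ms=0b +743.802ms=3/2b
2) 743.802ms=3/2b +371.901ms=3/4b
3) 1115.702ms=9/4b +371.901ms=3/4b
Σ=3b of 3 (121bpm 3/4) — PASS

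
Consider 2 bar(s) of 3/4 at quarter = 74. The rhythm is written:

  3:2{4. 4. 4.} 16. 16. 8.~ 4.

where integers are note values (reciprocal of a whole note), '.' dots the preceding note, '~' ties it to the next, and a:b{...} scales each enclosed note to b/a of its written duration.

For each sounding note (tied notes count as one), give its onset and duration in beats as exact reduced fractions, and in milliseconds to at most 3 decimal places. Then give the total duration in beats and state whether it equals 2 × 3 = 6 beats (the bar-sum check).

1) 0.0ms=0b +810.811ms=1b
2) 810.811ms=1b +810.811ms=1b
3) 1621.622ms=2b +810.811ms=1b
4) 2432.432ms=3b +304.054ms=3/8b
5) 2736.486ms=27/8b +304.054ms=3/8b
6) 3040.541ms=15/4b +1824.324ms=9/4b
Σ=6b of 6 (74bpm 3/4) — PASS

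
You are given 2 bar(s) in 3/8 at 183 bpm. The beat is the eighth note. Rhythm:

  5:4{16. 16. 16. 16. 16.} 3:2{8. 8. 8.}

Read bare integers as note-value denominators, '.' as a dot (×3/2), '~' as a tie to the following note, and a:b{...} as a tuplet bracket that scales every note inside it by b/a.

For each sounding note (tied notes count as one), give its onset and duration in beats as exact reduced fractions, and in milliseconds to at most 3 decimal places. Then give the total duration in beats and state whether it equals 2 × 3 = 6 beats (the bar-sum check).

1) 0.0ms=0b +196.721ms=3/5b
2) 196.721ms=3/5b +196.721ms=3/5b
3) 393.443ms=6/5b +196.721ms=3/5b
4) 590.164ms=9/5b +196.721ms=3/5b
5) 786.885ms=12/5b +196.721ms=3/5b
6) 983.607ms=3b +327.869ms=1b
7) 1311.475ms=4b +327.869ms=1b
8) 1639.344ms=5b +327.869ms=1b
Σ=6b of 6 (183bpm 3/8) — PASS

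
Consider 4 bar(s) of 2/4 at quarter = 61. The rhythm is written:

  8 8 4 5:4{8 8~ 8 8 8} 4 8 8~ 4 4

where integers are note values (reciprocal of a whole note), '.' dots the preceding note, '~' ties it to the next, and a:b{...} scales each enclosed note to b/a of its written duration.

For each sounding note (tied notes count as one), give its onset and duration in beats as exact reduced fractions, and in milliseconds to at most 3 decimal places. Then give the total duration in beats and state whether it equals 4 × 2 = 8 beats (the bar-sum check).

1) 0.0ms=0b +491.803ms=1/2b
2) 491.803ms=1/2b +491.803ms=1/2b
3) 983.607ms=1b +983.607ms=1b
4) 1967.213ms=2b +393.443ms=2/5b
5) 2360.656ms=12/5b +786.885ms=4/5b
6) 3147.541ms=16/5b +393.443ms=2/5b
7) 3540.984ms=18/5b +393.443ms=2/5b
8) 3934.426ms=4b +983.607ms=1b
9) 4918.033ms=5b +491.803ms=1/2b
10) 5409.836ms=11/2b +1475.41ms=3/2b
11) 6885.246ms=7b +983.607ms=1b
Σ=8b of 8 (61bpm 2/4) — PASS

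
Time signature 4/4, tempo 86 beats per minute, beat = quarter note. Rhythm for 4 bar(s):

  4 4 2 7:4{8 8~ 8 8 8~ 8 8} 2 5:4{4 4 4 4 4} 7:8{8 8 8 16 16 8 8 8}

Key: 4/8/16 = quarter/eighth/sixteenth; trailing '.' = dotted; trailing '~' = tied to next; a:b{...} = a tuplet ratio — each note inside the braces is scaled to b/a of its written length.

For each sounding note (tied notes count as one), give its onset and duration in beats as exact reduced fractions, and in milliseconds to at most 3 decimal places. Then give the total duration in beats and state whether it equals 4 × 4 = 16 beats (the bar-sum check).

1) 0.0ms=0b +697.674ms=1b
2) 697.674ms=1b +697.674ms=1b
3) 1395.349ms=2b +1395.349ms=2b
4) 2790.698ms=4b +199.336ms=2/7b
5) 2990.033ms=30/7b +398.671ms=4/7b
6) 3388.704ms=34/7b +199.336ms=2/7b
7) 3588.04ms=36/7b +398.671ms=4/7b
8) 3986.711ms=40/7b +199.336ms=2/7b
9) 4186.047ms=6b +1395.349ms=2b
10) 5581.395ms=8b +558.14ms=4/5b
11) 6139.535ms=44/5b +558.14ms=4/5b
12) 6697.674ms=48/5b +558.14ms=4/5b
13) 7255.814ms=52/5b +558.14ms=4/5b
14) 7813.953ms=56/5b +558.14ms=4/5b
15) 8372.093ms=12b +398.671ms=4/7b
16) 8770.764ms=88/7b +398.671ms=4/7b
17) 9169.435ms=92/7b +398.671ms=4/7b
18) 9568.106ms=96/7b +199.336ms=2/7b
19) 9767.442ms=14b +199.336ms=2/7b
20) 9966.777ms=100/7b +398.671ms=4/7b
21) 10365.449ms=104/7b +398.671ms=4/7b
22) 10764.12ms=108/7b +398.671ms=4/7b
Σ=16b of 16 (86bpm 4/4) — PASS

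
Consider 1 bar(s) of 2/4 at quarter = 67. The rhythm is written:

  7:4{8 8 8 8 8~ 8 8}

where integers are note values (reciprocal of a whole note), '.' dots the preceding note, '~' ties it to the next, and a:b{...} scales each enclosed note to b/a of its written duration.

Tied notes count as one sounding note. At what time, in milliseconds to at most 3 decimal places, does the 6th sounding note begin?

note 6 onset = 12/7b = 1535.181ms

1. 0.0ms @ 0 + 255.864ms (2/7)
2. 255.864ms @ 2/7 + 255.864ms (2/7)
3. 511.727ms @ 4/7 + 255.864ms (2/7)
4. 767.591ms @ 6/7 + 255.864ms (2/7)
5. 1023.454ms @ 8/7 + 511.727ms (4/7)
6. 1535.181ms @ 12/7 + 255.864ms (2/7)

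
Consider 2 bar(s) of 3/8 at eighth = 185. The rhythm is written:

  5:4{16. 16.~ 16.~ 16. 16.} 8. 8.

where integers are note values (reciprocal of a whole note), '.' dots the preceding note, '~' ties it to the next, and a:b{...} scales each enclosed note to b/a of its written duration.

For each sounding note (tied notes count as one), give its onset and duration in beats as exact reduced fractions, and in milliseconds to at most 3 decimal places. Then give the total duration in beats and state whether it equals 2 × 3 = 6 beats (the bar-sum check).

1) 0.0ms=0b +194.595ms=3/5b
2) 194.595ms=3/5b +583.784ms=9/5b
3) 778.378ms=12/5b +194.595ms=3/5b
4) 972.973ms=3b +486.486ms=3/2b
5) 1459.459ms=9/2b +486.486ms=3/2b
Σ=6b of 6 (185bpm 3/8) — PASS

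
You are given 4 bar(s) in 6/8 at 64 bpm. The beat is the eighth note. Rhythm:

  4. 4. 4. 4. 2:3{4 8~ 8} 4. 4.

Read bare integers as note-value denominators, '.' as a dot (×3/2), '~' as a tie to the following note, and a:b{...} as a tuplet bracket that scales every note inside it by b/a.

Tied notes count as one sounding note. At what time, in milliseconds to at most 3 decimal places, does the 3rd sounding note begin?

1. 0.0ms @ 0 + 2812.5ms (3)
2. 2812.5ms @ 3 + 2812.5ms (3)
3. 5625.0ms @ 6 + 2812.5ms (3)
4. 8437.5ms @ 9 + 2812.5ms (3)
5. 11250.0ms @ 12 + 2812.5ms (3)
6. 14062.5ms @ 15 + 2812.5ms (3)
7. 16875.0ms @ 18 + 2812.5ms (3)
8. 19687.5ms @ 21 + 2812.5ms (3)

note 3 onset = 6b = 5625.0ms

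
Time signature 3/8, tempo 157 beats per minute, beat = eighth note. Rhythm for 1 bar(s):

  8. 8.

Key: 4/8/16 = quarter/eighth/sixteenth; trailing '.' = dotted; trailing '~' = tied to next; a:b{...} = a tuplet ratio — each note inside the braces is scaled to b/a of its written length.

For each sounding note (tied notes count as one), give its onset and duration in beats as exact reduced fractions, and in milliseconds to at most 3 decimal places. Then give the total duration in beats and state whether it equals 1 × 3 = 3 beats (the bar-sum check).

1) 0.0ms=0b +573.248ms=3/2b
2) 573.248ms=3/2b +573.248ms=3/2b
Σ=3b of 3 (157bpm 3/8) — PASS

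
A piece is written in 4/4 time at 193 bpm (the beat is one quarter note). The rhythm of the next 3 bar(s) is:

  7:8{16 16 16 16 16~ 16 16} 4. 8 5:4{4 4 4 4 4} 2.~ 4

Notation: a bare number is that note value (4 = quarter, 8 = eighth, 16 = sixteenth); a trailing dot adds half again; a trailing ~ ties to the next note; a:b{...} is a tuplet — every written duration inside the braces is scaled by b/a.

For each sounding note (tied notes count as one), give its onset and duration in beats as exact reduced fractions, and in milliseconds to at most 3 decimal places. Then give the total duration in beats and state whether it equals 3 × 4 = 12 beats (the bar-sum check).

1) 0.0ms=0b +88.823ms=2/7b
2) 88.823ms=2/7b +88.823ms=2/7b
3) 177.646ms=4/7b +88.823ms=2/7b
4) 266.469ms=6/7b +88.823ms=2/7b
5) 355.292ms=8/7b +177.646ms=4/7b
6) 532.939ms=12/7b +88.823ms=2/7b
7) 621.762ms=2b +466.321ms=3/2b
8) 1088.083ms=7/2b +155.44ms=1/2b
9) 1243.523ms=4b +248.705ms=4/5b
10) 1492.228ms=24/5b +248.705ms=4/5b
11) 1740.933ms=28/5b +248.705ms=4/5b
12) 1989.637ms=32/5b +248.705ms=4/5b
13) 2238.342ms=36/5b +248.705ms=4/5b
14) 2487.047ms=8b +1243.523ms=4b
Σ=12b of 12 (193bpm 4/4) — PASS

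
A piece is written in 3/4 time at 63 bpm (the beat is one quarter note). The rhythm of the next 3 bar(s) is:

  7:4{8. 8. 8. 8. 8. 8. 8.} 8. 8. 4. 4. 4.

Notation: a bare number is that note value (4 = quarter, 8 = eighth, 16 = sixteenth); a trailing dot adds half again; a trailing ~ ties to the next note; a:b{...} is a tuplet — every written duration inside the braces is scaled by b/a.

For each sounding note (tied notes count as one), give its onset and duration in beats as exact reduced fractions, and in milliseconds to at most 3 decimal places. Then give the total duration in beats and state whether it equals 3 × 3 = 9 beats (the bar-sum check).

1) 0.0ms=0b +408.163ms=3/7b
2) 408.163ms=3/7b +408.163ms=3/7b
3) 816.327ms=6/7b +408.163ms=3/7b
4) 1224.49ms=9/7b +408.163ms=3/7b
5) 1632.653ms=12/7b +408.163ms=3/7b
6) 2040.816ms=15/7b +408.163ms=3/7b
7) 2448.98ms=18/7b +408.163ms=3/7b
8) 2857.143ms=3b +714.286ms=3/4b
9) 3571.429ms=15/4b +714.286ms=3/4b
10) 4285.714ms=9/2b +1428.571ms=3/2b
11) 5714.286ms=6b +1428.571ms=3/2b
12) 7142.857ms=15/2b +1428.571ms=3/2b
Σ=9b of 9 (63bpm 3/4) — PASS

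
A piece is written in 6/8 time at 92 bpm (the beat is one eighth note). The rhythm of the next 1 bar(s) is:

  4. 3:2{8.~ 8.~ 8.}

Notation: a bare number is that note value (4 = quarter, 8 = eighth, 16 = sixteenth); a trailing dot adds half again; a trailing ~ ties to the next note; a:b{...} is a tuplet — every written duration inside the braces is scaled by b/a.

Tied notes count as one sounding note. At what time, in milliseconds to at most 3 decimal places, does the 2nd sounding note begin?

1. 0.0ms @ 0 + 1956.522ms (3)
2. 1956.522ms @ 3 + 1956.522ms (3)

note 2 onset = 3b = 1956.522ms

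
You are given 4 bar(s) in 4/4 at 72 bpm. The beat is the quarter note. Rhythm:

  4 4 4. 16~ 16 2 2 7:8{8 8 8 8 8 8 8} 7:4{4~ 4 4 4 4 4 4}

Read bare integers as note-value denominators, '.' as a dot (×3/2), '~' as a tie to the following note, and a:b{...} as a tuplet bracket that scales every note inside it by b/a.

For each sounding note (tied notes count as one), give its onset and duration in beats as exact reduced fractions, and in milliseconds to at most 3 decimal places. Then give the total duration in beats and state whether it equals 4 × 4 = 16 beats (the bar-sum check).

1) 0.0ms=0b +833.333ms=1b
2) 833.333ms=1b +833.333ms=1b
3) 1666.667ms=2b +1250.0ms=3/2b
4) 2916.667ms=7/2b +416.667ms=1/2b
5) 3333.333ms=4b +1666.667ms=2b
6) 5000.0ms=6b +1666.667ms=2b
7) 6666.667ms=8b +476.19ms=4/7b
8) 7142.857ms=60/7b +476.19ms=4/7b
9) 7619.048ms=64/7b +476.19ms=4/7b
10) 8095.238ms=68/7b +476.19ms=4/7b
11) 8571.429ms=72/7b +476.19ms=4/7b
12) 9047.619ms=76/7b +476.19ms=4/7b
13) 9523.81ms=80/7b +476.19ms=4/7b
14) 10000.0ms=12b +952.381ms=8/7b
15) 10952.381ms=92/7b +476.19ms=4/7b
16) 11428.571ms=96/7b +476.19ms=4/7b
17) 11904.762ms=100/7b +476.19ms=4/7b
18) 12380.952ms=104/7b +476.19ms=4/7b
19) 12857.143ms=108/7b +476.19ms=4/7b
Σ=16b of 16 (72bpm 4/4) — PASS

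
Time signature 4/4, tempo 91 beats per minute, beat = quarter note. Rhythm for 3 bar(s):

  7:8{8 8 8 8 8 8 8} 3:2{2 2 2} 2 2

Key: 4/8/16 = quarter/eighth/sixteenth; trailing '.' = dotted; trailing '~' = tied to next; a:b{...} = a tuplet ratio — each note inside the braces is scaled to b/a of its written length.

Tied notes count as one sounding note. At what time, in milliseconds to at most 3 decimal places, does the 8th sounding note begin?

1. 0.0ms @ 0 + 376.766ms (4/7)
2. 376.766ms @ 4/7 + 376.766ms (4/7)
3. 753.532ms @ 8/7 + 376.766ms (4/7)
4. 1130.298ms @ 12/7 + 376.766ms (4/7)
5. 1507.064ms @ 16/7 + 376.766ms (4/7)
6. 1883.83ms @ 20/7 + 376.766ms (4/7)
7. 2260.597ms @ 24/7 + 376.766ms (4/7)
8. 2637.363ms @ 4 + 879.121ms (4/3)
9. 3516.484ms @ 16/3 + 879.121ms (4/3)
10. 4395.604ms @ 20/3 + 879.121ms (4/3)
11. 5274.725ms @ 8 + 1318.681ms (2)
12. 6593.407ms @ 10 + 1318.681ms (2)

note 8 onset = 4b = 2637.363ms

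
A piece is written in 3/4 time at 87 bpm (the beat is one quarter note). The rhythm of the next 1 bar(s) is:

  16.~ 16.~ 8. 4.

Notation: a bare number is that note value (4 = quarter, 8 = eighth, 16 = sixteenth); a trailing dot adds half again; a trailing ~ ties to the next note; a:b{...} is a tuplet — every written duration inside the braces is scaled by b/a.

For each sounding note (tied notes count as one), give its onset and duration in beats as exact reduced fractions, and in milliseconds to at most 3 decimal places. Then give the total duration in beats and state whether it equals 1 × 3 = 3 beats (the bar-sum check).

1) 0.0ms=0b +1034.483ms=3/2b
2) 1034.483ms=3/2b +1034.483ms=3/2b
Σ=3b of 3 (87bpm 3/4) — PASS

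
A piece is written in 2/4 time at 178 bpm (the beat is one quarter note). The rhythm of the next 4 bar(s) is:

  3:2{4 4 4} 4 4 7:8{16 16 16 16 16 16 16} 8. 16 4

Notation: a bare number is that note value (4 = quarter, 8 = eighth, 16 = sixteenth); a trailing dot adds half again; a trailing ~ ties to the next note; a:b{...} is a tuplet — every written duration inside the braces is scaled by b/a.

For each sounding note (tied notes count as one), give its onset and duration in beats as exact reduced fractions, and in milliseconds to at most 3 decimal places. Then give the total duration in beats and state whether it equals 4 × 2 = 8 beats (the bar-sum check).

1) 0.0ms=0b +224.719ms=2/3b
2) 224.719ms=2/3b +224.719ms=2/3b
3) 449.438ms=4/3b +224.719ms=2/3b
4) 674.157ms=2b +337.079ms=1b
5) 1011.236ms=3b +337.079ms=1b
6) 1348.315ms=4b +96.308ms=2/7b
7) 1444.623ms=30/7b +96.308ms=2/7b
8) 1540.931ms=32/7b +96.308ms=2/7b
9) 1637.239ms=34/7b +96.308ms=2/7b
10) 1733.547ms=36/7b +96.308ms=2/7b
11) 1829.856ms=38/7b +96.308ms=2/7b
12) 1926.164ms=40/7b +96.308ms=2/7b
13) 2022.472ms=6b +252.809ms=3/4b
14) 2275.281ms=27/4b +84.27ms=1/4b
15) 2359.551ms=7b +337.079ms=1b
Σ=8b of 8 (178bpm 2/4) — PASS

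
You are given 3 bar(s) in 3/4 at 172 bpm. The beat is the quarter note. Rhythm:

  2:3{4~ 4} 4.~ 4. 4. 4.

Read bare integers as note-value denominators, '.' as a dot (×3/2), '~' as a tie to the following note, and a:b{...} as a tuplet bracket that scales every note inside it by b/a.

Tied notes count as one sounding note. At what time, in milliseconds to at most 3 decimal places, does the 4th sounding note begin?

note 4 onset = 15/2b = 2616.279ms

1. 0.0ms @ 0 + 1046.512ms (3)
2. 1046.512ms @ 3 + 1046.512ms (3)
3. 2093.023ms @ 6 + 523.256ms (3/2)
4. 2616.279ms @ 15/2 + 523.256ms (3/2)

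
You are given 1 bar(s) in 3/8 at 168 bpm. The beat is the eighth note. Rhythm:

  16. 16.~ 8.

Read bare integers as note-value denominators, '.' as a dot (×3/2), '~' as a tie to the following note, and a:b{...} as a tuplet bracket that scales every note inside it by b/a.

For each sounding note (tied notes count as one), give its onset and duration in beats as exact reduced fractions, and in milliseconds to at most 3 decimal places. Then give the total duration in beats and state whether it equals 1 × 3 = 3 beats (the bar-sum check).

1) 0.0ms=0b +267.857ms=3/4b
2) 267.857ms=3/4b +803.571ms=9/4b
Σ=3b of 3 (168bpm 3/8) — PASS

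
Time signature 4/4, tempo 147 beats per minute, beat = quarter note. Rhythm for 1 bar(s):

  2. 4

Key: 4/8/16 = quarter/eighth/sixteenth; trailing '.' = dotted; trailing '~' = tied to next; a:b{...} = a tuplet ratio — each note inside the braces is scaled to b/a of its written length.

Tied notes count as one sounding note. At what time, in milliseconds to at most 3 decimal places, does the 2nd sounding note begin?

1. 0.0ms @ 0 + 1224.49ms (3)
2. 1224.49ms @ 3 + 408.163ms (1)

note 2 onset = 3b = 1224.49ms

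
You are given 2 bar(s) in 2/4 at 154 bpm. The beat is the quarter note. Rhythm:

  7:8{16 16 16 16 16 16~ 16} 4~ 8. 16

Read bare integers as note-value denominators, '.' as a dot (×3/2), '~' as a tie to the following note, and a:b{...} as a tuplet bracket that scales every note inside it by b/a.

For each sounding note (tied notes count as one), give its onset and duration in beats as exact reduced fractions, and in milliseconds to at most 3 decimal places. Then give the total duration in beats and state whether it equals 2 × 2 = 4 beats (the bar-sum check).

1) 0.0ms=0b +111.317ms=2/7b
2) 111.317ms=2/7b +111.317ms=2/7b
3) 222.635ms=4/7b +111.317ms=2/7b
4) 333.952ms=6/7b +111.317ms=2/7b
5) 445.269ms=8/7b +111.317ms=2/7b
6) 556.586ms=10/7b +222.635ms=4/7b
7) 779.221ms=2b +681.818ms=7/4b
8) 1461.039ms=15/4b +97.403ms=1/4b
Σ=4b of 4 (154bpm 2/4) — PASS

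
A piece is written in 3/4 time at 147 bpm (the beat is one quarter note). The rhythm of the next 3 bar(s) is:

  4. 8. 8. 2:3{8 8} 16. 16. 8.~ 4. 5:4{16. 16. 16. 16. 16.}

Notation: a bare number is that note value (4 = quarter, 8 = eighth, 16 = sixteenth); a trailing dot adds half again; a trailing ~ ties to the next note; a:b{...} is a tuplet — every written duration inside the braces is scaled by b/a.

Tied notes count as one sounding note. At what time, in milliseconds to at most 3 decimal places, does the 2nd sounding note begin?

1. 0.0ms @ 0 + 612.245ms (3/2)
2. 612.245ms @ 3/2 + 306.122ms (3/4)
3. 918.367ms @ 9/4 + 306.122ms (3/4)
4. 1224.49ms @ 3 + 306.122ms (3/4)
5. 1530.612ms @ 15/4 + 306.122ms (3/4)
6. 1836.735ms @ 9/2 + 153.061ms (3/8)
7. 1989.796ms @ 39/8 + 153.061ms (3/8)
8. 2142.857ms @ 21/4 + 918.367ms (9/4)
9. 3061.224ms @ 15/2 + 122.449ms (3/10)
10. 3183.673ms @ 39/5 + 122.449ms (3/10)
11. 3306.122ms @ 81/10 + 122.449ms (3/10)
12. 3428.571ms @ 42/5 + 122.449ms (3/10)
13. 3551.02ms @ 87/10 + 122.449ms (3/10)

note 2 onset = 3/2b = 612.245ms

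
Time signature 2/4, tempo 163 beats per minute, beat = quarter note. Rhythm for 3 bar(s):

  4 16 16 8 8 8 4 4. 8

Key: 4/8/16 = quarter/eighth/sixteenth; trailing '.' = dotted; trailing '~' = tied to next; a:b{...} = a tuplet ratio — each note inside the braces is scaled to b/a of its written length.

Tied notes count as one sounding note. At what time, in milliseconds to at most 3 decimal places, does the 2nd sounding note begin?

1. 0.0ms @ 0 + 368.098ms (1)
2. 368.098ms @ 1 + 92.025ms (1/4)
3. 460.123ms @ 5/4 + 92.025ms (1/4)
4. 552.147ms @ 3/2 + 184.049ms (1/2)
5. 736.196ms @ 2 + 184.049ms (1/2)
6. 920.245ms @ 5/2 + 184.049ms (1/2)
7. 1104.294ms @ 3 + 368.098ms (1)
8. 1472.393ms @ 4 + 552.147ms (3/2)
9. 2024.54ms @ 11/2 + 184.049ms (1/2)

note 2 onset = 1b = 368.098ms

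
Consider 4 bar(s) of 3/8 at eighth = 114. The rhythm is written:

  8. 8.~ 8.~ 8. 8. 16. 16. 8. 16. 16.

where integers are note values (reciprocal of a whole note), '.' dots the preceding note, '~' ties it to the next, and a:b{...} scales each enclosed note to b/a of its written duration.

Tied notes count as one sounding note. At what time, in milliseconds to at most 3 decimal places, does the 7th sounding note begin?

1. 0.0ms @ 0 + 789.474ms (3/2)
2. 789.474ms @ 3/2 + 2368.421ms (9/2)
3. 3157.895ms @ 6 + 789.474ms (3/2)
4. 3947.368ms @ 15/2 + 394.737ms (3/4)
5. 4342.105ms @ 33/4 + 394.737ms (3/4)
6. 4736.842ms @ 9 + 789.474ms (3/2)
7. 5526.316ms @ 21/2 + 394.737ms (3/4)
8. 5921.053ms @ 45/4 + 394.737ms (3/4)

note 7 onset = 21/2b = 5526.316ms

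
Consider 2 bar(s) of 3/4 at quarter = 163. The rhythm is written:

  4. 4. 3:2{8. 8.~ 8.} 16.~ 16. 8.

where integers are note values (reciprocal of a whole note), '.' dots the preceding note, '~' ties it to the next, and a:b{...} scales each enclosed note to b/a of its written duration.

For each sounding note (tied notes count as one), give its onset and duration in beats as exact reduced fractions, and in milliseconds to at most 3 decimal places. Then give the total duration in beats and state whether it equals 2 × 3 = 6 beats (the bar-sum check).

1) 0.0ms=0b +552.147ms=3/2b
2) 552.147ms=3/2b +552.147ms=3/2b
3) 1104.294ms=3b +184.049ms=1/2b
4) 1288.344ms=7/2b +368.098ms=1b
5) 1656.442ms=9/2b +276.074ms=3/4b
6) 1932.515ms=21/4b +276.074ms=3/4b
Σ=6b of 6 (163bpm 3/4) — PASS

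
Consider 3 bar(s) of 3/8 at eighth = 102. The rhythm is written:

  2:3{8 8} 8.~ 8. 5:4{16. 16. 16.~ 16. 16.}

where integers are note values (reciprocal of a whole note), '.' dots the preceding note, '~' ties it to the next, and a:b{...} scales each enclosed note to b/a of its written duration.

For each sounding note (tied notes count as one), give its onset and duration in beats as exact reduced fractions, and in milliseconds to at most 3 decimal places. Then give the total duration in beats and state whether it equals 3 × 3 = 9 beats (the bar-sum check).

1) 0.0ms=0b +882.353ms=3/2b
2) 882.353ms=3/2b +882.353ms=3/2b
3) 1764.706ms=3b +1764.706ms=3b
4) 3529.412ms=6b +352.941ms=3/5b
5) 3882.353ms=33/5b +352.941ms=3/5b
6) 4235.294ms=36/5b +705.882ms=6/5b
7) 4941.176ms=42/5b +352.941ms=3/5b
Σ=9b of 9 (102bpm 3/8) — PASS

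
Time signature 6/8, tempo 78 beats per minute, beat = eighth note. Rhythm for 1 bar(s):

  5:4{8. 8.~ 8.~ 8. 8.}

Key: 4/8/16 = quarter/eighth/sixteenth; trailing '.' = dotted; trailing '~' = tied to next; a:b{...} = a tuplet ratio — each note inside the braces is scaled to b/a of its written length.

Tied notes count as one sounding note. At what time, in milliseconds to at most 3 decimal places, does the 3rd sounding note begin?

note 3 onset = 24/5b = 3692.308ms

1. 0.0ms @ 0 + 923.077ms (6/5)
2. 923.077ms @ 6/5 + 2769.231ms (18/5)
3. 3692.308ms @ 24/5 + 923.077ms (6/5)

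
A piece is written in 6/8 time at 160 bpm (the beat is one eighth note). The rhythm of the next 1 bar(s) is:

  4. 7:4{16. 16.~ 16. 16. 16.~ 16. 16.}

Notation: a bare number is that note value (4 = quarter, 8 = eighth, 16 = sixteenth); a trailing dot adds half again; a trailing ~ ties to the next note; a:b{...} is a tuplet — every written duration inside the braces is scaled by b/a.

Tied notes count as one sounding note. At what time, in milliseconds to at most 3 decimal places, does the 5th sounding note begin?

note 5 onset = 33/7b = 1767.857ms

1. 0.0ms @ 0 + 1125.0ms (3)
2. 1125.0ms @ 3 + 160.714ms (3/7)
3. 1285.714ms @ 24/7 + 321.429ms (6/7)
4. 1607.143ms @ 30/7 + 160.714ms (3/7)
5. 1767.857ms @ 33/7 + 321.429ms (6/7)
6. 2089.286ms @ 39/7 + 160.714ms (3/7)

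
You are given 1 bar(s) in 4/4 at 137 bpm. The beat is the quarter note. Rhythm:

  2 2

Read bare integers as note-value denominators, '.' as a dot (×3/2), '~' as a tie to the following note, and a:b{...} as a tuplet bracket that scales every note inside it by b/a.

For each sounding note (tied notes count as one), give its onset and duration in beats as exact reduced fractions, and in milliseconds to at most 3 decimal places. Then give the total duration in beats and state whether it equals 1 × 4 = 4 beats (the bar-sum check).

1) 0.0ms=0b +875.912ms=2b
2) 875.912ms=2b +875.912ms=2b
Σ=4b of 4 (137bpm 4/4) — PASS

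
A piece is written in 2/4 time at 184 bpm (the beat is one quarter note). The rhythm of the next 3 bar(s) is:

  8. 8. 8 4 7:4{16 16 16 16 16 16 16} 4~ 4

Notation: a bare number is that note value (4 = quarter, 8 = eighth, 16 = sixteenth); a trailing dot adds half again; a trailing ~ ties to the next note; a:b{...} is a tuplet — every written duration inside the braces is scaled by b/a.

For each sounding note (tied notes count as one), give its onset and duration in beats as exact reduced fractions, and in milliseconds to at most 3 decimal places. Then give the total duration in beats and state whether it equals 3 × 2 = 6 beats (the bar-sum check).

1) 0.0ms=0b +244.565ms=3/4b
2) 244.565ms=3/4b +244.565ms=3/4b
3) 489.13ms=3/2b +163.043ms=1/2b
4) 652.174ms=2b +326.087ms=1b
5) 978.261ms=3b +46.584ms=1/7b
6) 1024.845ms=22/7b +46.584ms=1/7b
7) 1071.429ms=23/7b +46.584ms=1/7b
8) 1118.012ms=24/7b +46.584ms=1/7b
9) 1164.596ms=25/7b +46.584ms=1/7b
10) 1211.18ms=26/7b +46.584ms=1/7b
11) 1257.764ms=27/7b +46.584ms=1/7b
12) 1304.348ms=4b +652.174ms=2b
Σ=6b of 6 (184bpm 2/4) — PASS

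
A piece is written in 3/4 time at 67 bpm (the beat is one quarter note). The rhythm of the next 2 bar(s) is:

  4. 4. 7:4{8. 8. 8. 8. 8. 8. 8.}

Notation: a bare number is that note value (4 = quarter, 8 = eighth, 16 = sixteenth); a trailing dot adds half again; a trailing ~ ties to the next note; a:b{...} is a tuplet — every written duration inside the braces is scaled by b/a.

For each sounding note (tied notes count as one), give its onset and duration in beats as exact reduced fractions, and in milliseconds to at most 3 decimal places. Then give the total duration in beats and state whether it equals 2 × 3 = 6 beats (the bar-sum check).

1) 0.0ms=0b +1343.284ms=3/2b
2) 1343.284ms=3/2b +1343.284ms=3/2b
3) 2686.567ms=3b +383.795ms=3/7b
4) 3070.362ms=24/7b +383.795ms=3/7b
5) 3454.158ms=27/7b +383.795ms=3/7b
6) 3837.953ms=30/7b +383.795ms=3/7b
7) 4221.748ms=33/7b +383.795ms=3/7b
8) 4605.544ms=36/7b +383.795ms=3/7b
9) 4989.339ms=39/7b +383.795ms=3/7b
Σ=6b of 6 (67bpm 3/4) — PASS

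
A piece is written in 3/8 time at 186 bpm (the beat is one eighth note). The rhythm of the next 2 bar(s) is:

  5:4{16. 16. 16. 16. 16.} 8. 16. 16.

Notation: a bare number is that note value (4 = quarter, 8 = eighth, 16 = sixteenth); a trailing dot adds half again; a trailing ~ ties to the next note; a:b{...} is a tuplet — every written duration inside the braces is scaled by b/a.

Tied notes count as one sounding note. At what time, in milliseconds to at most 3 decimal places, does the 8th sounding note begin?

1. 0.0ms @ 0 + 193.548ms (3/5)
2. 193.548ms @ 3/5 + 193.548ms (3/5)
3. 387.097ms @ 6/5 + 193.548ms (3/5)
4. 580.645ms @ 9/5 + 193.548ms (3/5)
5. 774.194ms @ 12/5 + 193.548ms (3/5)
6. 967.742ms @ 3 + 483.871ms (3/2)
7. 1451.613ms @ 9/2 + 241.935ms (3/4)
8. 1693.548ms @ 21/4 + 241.935ms (3/4)

note 8 onset = 21/4b = 1693.548ms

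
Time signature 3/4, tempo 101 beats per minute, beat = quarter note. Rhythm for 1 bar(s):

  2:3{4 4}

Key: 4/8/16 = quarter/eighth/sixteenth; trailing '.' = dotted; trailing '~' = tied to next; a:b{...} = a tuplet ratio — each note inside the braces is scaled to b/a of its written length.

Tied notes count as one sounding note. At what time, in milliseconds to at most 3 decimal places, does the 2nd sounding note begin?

1. 0.0ms @ 0 + 891.089ms (3/2)
2. 891.089ms @ 3/2 + 891.089ms (3/2)

note 2 onset = 3/2b = 891.089ms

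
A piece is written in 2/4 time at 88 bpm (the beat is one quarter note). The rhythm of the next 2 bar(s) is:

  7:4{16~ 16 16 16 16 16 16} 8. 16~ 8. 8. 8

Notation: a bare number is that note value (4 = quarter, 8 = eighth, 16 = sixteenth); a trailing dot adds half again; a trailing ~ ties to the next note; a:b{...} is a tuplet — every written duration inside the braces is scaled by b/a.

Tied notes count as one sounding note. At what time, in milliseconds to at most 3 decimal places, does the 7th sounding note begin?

1. 0.0ms @ 0 + 194.805ms (2/7)
2. 194.805ms @ 2/7 + 97.403ms (1/7)
3. 292.208ms @ 3/7 + 97.403ms (1/7)
4. 389.61ms @ 4/7 + 97.403ms (1/7)
5. 487.013ms @ 5/7 + 97.403ms (1/7)
6. 584.416ms @ 6/7 + 97.403ms (1/7)
7. 681.818ms @ 1 + 511.364ms (3/4)
8. 1193.182ms @ 7/4 + 681.818ms (1)
9. 1875.0ms @ 11/4 + 511.364ms (3/4)
10. 2386.364ms @ 7/2 + 340.909ms (1/2)

note 7 onset = 1b = 681.818ms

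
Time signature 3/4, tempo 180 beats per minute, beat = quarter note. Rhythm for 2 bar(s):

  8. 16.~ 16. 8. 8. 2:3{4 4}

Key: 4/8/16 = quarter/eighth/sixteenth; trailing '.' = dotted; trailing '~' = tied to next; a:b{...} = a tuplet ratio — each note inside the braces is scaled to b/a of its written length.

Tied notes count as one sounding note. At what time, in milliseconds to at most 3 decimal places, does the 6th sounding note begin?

note 6 onset = 9/2b = 1500.0ms

1. 0.0ms @ 0 + 250.0ms (3/4)
2. 250.0ms @ 3/4 + 250.0ms (3/4)
3. 500.0ms @ 3/2 + 250.0ms (3/4)
4. 750.0ms @ 9/4 + 250.0ms (3/4)
5. 1000.0ms @ 3 + 500.0ms (3/2)
6. 1500.0ms @ 9/2 + 500.0ms (3/2)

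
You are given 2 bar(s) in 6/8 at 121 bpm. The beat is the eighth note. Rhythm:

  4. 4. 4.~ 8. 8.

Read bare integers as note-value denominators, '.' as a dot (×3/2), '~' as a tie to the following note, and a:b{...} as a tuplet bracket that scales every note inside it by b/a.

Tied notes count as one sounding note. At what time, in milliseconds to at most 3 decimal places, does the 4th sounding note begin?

1. 0.0ms @ 0 + 1487.603ms (3)
2. 1487.603ms @ 3 + 1487.603ms (3)
3. 2975.207ms @ 6 + 2231.405ms (9/2)
4. 5206.612ms @ 21/2 + 743.802ms (3/2)

note 4 onset = 21/2b = 5206.612ms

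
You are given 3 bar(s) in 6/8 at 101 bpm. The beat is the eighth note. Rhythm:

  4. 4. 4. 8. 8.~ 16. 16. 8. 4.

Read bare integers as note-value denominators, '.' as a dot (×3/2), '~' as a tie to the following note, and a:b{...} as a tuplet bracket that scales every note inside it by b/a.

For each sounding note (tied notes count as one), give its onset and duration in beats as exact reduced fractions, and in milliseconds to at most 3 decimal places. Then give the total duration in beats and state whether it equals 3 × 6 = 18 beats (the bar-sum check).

1) 0.0ms=0b +1782.178ms=3b
2) 1782.178ms=3b +1782.178ms=3b
3) 3564.356ms=6b +1782.178ms=3b
4) 5346.535ms=9b +891.089ms=3/2b
5) 6237.624ms=21/2b +1336.634ms=9/4b
6) 7574.257ms=51/4b +445.545ms=3/4b
7) 8019.802ms=27/2b +891.089ms=3/2b
8) 8910.891ms=15b +1782.178ms=3b
Σ=18b of 18 (101bpm 6/8) — PASS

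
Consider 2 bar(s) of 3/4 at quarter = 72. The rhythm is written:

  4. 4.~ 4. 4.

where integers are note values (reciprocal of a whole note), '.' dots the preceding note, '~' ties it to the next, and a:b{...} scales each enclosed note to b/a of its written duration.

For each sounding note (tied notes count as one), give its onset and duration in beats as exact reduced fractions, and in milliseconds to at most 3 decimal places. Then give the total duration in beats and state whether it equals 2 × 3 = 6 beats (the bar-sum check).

1) 0.0ms=0b +1250.0ms=3/2b
2) 1250.0ms=3/2b +2500.0ms=3b
3) 3750.0ms=9/2b +1250.0ms=3/2b
Σ=6b of 6 (72bpm 3/4) — PASS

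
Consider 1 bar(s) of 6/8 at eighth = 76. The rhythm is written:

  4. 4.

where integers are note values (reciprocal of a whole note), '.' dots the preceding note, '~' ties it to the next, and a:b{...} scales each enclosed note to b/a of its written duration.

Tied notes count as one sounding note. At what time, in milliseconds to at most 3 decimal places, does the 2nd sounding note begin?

note 2 onset = 3b = 2368.421ms

1. 0.0ms @ 0 + 2368.421ms (3)
2. 2368.421ms @ 3 + 2368.421ms (3)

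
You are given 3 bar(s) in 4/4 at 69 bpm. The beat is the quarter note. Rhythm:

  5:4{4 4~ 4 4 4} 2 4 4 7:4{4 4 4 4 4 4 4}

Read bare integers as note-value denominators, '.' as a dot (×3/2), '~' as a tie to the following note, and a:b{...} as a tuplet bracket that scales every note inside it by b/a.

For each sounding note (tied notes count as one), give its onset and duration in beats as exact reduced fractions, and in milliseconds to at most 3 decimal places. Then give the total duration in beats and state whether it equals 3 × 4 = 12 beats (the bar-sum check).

1) 0.0ms=0b +695.652ms=4/5b
2) 695.652ms=4/5b +1391.304ms=8/5b
3) 2086.957ms=12/5b +695.652ms=4/5b
4) 2782.609ms=16/5b +695.652ms=4/5b
5) 3478.261ms=4b +1739.13ms=2b
6) 5217.391ms=6b +869.565ms=1b
7) 6086.957ms=7b +869.565ms=1b
8) 6956.522ms=8b +496.894ms=4/7b
9) 7453.416ms=60/7b +496.894ms=4/7b
10) 7950.311ms=64/7b +496.894ms=4/7b
11) 8447.205ms=68/7b +496.894ms=4/7b
12) 8944.099ms=72/7b +496.894ms=4/7b
13) 9440.994ms=76/7b +496.894ms=4/7b
14) 9937.888ms=80/7b +496.894ms=4/7b
Σ=12b of 12 (69bpm 4/4) — PASS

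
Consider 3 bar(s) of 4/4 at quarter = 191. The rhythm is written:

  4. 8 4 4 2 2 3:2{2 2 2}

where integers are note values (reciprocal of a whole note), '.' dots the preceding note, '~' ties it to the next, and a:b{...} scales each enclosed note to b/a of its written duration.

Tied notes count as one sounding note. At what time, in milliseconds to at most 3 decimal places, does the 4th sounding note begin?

1. 0.0ms @ 0 + 471.204ms (3/2)
2. 471.204ms @ 3/2 + 157.068ms (1/2)
3. 628.272ms @ 2 + 314.136ms (1)
4. 942.408ms @ 3 + 314.136ms (1)
5. 1256.545ms @ 4 + 628.272ms (2)
6. 1884.817ms @ 6 + 628.272ms (2)
7. 2513.089ms @ 8 + 418.848ms (4/3)
8. 2931.937ms @ 28/3 + 418.848ms (4/3)
9. 3350.785ms @ 32/3 + 418.848ms (4/3)

note 4 onset = 3b = 942.408ms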